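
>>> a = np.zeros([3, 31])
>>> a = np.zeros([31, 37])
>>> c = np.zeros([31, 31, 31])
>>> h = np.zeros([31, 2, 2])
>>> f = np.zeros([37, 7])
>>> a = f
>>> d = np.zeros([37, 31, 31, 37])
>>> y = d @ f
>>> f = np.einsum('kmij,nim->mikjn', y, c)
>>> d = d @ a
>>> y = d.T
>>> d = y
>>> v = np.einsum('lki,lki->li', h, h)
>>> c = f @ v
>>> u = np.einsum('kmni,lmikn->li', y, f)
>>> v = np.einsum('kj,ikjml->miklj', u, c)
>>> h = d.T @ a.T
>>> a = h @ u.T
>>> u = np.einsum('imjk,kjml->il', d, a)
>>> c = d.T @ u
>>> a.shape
(37, 31, 31, 31)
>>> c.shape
(37, 31, 31, 31)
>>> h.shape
(37, 31, 31, 37)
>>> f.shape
(31, 31, 37, 7, 31)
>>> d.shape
(7, 31, 31, 37)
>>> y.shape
(7, 31, 31, 37)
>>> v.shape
(7, 31, 31, 2, 37)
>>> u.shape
(7, 31)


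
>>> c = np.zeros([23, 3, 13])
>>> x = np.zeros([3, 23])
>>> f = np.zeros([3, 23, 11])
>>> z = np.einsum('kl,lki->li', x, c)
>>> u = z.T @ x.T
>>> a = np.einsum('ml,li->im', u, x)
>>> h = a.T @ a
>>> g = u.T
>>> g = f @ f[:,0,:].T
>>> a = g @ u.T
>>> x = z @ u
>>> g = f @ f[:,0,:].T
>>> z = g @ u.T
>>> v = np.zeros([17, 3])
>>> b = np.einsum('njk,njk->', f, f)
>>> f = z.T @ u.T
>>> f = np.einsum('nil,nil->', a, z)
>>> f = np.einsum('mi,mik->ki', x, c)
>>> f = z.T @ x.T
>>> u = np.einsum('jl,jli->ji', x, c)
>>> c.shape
(23, 3, 13)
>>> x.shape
(23, 3)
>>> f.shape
(13, 23, 23)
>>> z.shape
(3, 23, 13)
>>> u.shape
(23, 13)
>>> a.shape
(3, 23, 13)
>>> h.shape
(13, 13)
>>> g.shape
(3, 23, 3)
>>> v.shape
(17, 3)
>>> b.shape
()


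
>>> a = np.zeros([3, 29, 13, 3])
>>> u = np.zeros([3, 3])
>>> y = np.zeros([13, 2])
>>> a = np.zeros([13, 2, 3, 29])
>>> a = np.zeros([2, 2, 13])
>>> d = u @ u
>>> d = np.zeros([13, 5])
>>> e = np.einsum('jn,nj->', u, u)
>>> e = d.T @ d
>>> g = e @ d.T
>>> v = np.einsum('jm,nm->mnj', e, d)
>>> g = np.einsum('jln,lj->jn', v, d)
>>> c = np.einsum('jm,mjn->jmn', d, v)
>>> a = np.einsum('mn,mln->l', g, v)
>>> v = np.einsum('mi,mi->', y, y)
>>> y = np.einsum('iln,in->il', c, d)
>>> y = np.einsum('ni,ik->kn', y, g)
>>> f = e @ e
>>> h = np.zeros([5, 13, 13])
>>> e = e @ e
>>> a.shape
(13,)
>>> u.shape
(3, 3)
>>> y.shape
(5, 13)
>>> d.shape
(13, 5)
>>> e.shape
(5, 5)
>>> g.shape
(5, 5)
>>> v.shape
()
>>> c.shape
(13, 5, 5)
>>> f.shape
(5, 5)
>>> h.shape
(5, 13, 13)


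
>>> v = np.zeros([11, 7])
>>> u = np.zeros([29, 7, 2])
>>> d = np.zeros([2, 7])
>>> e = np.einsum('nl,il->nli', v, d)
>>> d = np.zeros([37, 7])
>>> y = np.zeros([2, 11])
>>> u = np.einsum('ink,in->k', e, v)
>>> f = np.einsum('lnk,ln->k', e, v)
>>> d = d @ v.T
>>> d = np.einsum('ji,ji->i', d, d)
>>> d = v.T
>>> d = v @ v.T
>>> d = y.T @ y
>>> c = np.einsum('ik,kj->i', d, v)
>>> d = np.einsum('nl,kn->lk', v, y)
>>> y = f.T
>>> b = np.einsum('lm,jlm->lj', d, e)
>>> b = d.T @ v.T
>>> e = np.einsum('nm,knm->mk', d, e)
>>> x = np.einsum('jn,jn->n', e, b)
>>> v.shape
(11, 7)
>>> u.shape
(2,)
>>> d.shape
(7, 2)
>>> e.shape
(2, 11)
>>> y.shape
(2,)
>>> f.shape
(2,)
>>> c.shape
(11,)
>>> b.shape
(2, 11)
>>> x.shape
(11,)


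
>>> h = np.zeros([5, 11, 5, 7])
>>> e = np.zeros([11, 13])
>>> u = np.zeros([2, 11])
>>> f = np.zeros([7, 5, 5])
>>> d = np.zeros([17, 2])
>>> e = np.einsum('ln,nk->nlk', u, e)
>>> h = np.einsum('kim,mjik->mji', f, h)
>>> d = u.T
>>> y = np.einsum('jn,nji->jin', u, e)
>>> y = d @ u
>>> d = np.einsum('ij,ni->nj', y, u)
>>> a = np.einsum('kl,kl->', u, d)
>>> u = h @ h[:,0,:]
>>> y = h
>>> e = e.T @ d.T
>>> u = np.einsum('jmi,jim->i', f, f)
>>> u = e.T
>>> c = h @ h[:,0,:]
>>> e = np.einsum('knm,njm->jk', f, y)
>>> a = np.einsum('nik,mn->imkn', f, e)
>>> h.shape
(5, 11, 5)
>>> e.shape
(11, 7)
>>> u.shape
(2, 2, 13)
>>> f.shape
(7, 5, 5)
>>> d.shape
(2, 11)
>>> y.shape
(5, 11, 5)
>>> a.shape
(5, 11, 5, 7)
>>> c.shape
(5, 11, 5)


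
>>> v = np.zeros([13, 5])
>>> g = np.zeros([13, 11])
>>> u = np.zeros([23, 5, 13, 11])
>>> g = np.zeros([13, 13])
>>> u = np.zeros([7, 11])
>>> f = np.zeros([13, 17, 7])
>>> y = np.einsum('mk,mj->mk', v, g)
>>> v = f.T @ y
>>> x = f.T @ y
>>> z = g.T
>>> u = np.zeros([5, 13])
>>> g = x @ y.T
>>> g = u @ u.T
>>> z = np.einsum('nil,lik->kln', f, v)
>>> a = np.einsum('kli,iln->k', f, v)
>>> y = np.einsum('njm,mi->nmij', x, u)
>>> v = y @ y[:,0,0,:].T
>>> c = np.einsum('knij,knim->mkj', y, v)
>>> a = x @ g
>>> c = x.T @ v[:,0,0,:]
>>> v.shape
(7, 5, 13, 7)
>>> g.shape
(5, 5)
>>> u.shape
(5, 13)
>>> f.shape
(13, 17, 7)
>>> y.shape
(7, 5, 13, 17)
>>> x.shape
(7, 17, 5)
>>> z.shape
(5, 7, 13)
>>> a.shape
(7, 17, 5)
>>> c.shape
(5, 17, 7)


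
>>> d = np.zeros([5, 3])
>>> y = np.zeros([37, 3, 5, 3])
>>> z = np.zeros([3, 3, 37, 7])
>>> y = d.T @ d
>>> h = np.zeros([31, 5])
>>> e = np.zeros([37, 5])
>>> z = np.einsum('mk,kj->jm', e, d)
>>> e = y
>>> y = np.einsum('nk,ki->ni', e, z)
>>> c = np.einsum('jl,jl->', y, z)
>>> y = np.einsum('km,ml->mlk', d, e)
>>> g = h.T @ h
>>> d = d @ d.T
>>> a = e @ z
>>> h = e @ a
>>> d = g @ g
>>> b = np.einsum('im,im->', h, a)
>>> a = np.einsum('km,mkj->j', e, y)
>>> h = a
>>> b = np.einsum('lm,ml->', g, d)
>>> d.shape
(5, 5)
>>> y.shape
(3, 3, 5)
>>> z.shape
(3, 37)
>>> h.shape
(5,)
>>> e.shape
(3, 3)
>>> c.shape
()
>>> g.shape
(5, 5)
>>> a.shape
(5,)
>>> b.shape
()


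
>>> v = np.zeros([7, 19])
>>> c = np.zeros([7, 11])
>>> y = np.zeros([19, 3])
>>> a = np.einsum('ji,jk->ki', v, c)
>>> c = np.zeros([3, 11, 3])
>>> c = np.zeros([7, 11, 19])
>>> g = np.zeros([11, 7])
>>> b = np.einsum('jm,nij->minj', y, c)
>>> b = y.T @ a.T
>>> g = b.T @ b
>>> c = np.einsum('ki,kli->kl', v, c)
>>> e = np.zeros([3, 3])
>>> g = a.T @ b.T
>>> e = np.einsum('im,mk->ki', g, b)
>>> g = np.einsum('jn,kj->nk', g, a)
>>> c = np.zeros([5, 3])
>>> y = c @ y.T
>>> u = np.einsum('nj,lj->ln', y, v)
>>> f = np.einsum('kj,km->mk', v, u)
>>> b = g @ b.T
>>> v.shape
(7, 19)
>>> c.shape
(5, 3)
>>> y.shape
(5, 19)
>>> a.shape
(11, 19)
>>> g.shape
(3, 11)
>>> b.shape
(3, 3)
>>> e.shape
(11, 19)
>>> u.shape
(7, 5)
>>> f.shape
(5, 7)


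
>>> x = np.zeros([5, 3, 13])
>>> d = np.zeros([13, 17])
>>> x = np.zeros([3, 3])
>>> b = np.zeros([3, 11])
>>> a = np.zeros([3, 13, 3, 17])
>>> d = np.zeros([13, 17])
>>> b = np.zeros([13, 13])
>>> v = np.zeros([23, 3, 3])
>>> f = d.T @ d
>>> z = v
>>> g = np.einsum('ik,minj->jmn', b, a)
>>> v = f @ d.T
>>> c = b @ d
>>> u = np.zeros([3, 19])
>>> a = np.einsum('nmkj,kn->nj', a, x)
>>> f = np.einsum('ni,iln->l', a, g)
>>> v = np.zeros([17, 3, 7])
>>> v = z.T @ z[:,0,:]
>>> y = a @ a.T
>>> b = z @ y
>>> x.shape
(3, 3)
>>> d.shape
(13, 17)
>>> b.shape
(23, 3, 3)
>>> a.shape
(3, 17)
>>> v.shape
(3, 3, 3)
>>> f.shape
(3,)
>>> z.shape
(23, 3, 3)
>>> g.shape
(17, 3, 3)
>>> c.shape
(13, 17)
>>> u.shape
(3, 19)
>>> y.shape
(3, 3)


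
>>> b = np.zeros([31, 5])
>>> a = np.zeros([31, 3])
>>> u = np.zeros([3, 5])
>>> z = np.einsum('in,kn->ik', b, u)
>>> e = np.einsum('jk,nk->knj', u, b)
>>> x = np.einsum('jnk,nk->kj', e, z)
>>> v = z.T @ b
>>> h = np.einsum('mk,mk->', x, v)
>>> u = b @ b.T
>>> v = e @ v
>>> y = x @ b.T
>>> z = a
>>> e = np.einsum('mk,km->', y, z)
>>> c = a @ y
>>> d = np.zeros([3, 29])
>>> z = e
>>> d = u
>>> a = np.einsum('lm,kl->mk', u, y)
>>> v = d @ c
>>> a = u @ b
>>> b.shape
(31, 5)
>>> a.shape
(31, 5)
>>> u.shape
(31, 31)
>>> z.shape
()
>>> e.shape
()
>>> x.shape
(3, 5)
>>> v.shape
(31, 31)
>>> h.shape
()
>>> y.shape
(3, 31)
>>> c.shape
(31, 31)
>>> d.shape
(31, 31)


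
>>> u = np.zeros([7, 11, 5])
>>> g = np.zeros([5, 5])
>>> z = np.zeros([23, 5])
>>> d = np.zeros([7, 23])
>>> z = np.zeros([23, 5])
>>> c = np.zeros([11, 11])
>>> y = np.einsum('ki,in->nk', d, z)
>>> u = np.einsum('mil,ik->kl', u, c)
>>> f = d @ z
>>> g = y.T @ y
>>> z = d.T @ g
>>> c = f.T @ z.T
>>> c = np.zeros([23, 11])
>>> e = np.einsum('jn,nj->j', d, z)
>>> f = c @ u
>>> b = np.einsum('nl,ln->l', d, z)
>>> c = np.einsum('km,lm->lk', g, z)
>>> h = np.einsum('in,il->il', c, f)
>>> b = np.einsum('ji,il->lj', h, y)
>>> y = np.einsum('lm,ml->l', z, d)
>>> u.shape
(11, 5)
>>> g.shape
(7, 7)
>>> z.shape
(23, 7)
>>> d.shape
(7, 23)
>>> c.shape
(23, 7)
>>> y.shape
(23,)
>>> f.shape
(23, 5)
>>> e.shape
(7,)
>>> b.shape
(7, 23)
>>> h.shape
(23, 5)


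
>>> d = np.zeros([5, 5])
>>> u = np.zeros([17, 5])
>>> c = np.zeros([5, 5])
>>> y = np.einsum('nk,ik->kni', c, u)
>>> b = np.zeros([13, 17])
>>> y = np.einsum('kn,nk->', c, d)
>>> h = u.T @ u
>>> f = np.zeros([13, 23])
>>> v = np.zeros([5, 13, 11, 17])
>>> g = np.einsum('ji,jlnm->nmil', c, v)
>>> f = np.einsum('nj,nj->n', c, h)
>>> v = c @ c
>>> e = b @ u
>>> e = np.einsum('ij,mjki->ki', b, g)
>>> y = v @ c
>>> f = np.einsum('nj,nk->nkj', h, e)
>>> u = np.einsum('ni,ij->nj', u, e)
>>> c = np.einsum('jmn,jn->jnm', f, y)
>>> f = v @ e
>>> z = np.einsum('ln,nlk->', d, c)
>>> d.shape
(5, 5)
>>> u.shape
(17, 13)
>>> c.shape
(5, 5, 13)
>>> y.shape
(5, 5)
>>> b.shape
(13, 17)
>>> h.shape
(5, 5)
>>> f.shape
(5, 13)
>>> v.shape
(5, 5)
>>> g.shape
(11, 17, 5, 13)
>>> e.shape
(5, 13)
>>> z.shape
()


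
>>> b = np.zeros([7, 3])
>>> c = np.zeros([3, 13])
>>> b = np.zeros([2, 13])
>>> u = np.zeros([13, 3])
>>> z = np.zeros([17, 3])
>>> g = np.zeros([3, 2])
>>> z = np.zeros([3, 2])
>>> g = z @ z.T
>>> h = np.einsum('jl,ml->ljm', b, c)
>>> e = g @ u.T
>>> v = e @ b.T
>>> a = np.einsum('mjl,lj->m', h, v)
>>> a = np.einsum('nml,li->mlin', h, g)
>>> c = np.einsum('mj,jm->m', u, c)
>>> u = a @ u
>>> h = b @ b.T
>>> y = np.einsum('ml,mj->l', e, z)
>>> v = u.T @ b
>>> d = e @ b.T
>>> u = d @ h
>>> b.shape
(2, 13)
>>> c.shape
(13,)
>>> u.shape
(3, 2)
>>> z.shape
(3, 2)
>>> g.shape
(3, 3)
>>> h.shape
(2, 2)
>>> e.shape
(3, 13)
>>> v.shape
(3, 3, 3, 13)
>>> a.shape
(2, 3, 3, 13)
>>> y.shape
(13,)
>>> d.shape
(3, 2)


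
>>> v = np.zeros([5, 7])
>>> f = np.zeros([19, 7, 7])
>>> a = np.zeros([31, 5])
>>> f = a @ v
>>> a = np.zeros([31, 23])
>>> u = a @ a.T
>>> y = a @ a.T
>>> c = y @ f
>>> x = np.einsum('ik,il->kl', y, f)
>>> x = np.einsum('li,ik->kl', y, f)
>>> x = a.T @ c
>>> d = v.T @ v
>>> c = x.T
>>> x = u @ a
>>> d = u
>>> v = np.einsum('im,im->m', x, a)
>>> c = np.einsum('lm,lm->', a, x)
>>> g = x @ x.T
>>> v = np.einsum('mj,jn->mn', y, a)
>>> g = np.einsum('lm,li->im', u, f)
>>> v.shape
(31, 23)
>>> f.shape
(31, 7)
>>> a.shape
(31, 23)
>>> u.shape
(31, 31)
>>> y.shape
(31, 31)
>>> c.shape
()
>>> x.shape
(31, 23)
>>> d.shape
(31, 31)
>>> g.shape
(7, 31)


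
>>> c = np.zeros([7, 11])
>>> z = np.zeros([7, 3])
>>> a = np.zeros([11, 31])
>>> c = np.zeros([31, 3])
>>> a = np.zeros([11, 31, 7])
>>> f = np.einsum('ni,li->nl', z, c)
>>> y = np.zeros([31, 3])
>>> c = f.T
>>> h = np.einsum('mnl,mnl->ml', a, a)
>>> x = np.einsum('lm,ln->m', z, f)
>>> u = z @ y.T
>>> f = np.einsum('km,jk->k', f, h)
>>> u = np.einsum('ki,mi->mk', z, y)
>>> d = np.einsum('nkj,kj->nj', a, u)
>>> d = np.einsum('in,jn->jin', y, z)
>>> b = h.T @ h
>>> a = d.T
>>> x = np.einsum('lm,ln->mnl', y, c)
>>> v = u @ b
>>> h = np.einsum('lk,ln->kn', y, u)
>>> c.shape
(31, 7)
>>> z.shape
(7, 3)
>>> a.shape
(3, 31, 7)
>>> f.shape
(7,)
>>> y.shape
(31, 3)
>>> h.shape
(3, 7)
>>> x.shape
(3, 7, 31)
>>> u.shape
(31, 7)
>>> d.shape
(7, 31, 3)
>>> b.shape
(7, 7)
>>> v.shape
(31, 7)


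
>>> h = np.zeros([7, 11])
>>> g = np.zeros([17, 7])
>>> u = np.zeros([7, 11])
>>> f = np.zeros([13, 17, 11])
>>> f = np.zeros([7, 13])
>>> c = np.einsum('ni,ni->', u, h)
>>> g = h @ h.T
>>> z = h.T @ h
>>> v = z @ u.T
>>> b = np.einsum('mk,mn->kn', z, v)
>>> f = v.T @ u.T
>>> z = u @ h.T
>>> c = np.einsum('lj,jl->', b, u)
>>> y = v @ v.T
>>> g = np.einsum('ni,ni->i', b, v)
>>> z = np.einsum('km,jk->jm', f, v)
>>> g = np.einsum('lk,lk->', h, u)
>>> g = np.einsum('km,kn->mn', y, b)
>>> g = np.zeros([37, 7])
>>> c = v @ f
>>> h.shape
(7, 11)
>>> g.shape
(37, 7)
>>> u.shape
(7, 11)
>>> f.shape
(7, 7)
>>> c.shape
(11, 7)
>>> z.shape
(11, 7)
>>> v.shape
(11, 7)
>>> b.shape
(11, 7)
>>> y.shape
(11, 11)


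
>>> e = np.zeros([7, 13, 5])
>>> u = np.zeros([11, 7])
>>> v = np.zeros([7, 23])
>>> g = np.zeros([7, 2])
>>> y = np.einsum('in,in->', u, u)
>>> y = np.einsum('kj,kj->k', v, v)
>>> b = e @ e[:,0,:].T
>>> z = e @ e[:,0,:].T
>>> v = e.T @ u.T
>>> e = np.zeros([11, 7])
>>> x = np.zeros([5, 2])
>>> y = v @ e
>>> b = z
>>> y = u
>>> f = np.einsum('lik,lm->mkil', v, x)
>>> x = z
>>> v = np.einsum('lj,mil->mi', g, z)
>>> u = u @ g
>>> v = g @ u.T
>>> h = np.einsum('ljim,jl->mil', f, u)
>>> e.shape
(11, 7)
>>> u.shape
(11, 2)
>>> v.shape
(7, 11)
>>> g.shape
(7, 2)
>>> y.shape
(11, 7)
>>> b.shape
(7, 13, 7)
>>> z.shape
(7, 13, 7)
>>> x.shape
(7, 13, 7)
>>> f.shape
(2, 11, 13, 5)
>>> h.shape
(5, 13, 2)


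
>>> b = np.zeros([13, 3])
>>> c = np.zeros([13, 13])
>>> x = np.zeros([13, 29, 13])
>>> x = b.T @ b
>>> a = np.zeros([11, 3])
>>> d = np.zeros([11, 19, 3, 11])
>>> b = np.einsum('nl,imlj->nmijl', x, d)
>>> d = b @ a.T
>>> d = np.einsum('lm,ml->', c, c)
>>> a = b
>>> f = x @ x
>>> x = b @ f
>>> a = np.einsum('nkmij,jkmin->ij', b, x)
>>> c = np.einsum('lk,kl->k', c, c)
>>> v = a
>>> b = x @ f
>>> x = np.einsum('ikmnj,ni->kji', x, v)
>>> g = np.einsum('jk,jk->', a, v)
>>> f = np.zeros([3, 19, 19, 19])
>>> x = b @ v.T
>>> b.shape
(3, 19, 11, 11, 3)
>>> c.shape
(13,)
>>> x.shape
(3, 19, 11, 11, 11)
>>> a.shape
(11, 3)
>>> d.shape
()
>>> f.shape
(3, 19, 19, 19)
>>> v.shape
(11, 3)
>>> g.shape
()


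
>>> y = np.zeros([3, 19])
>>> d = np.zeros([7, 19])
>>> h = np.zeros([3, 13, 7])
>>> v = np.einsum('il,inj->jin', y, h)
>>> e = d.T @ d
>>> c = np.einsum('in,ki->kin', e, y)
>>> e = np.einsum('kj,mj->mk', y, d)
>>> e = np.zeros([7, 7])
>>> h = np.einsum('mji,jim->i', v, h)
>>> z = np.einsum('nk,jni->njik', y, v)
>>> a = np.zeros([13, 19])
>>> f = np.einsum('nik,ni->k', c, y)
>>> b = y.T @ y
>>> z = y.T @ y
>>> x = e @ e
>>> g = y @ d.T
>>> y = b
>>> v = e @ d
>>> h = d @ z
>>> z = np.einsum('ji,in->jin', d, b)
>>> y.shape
(19, 19)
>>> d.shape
(7, 19)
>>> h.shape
(7, 19)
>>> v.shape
(7, 19)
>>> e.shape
(7, 7)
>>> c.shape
(3, 19, 19)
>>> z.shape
(7, 19, 19)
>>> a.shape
(13, 19)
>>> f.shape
(19,)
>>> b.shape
(19, 19)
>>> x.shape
(7, 7)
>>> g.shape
(3, 7)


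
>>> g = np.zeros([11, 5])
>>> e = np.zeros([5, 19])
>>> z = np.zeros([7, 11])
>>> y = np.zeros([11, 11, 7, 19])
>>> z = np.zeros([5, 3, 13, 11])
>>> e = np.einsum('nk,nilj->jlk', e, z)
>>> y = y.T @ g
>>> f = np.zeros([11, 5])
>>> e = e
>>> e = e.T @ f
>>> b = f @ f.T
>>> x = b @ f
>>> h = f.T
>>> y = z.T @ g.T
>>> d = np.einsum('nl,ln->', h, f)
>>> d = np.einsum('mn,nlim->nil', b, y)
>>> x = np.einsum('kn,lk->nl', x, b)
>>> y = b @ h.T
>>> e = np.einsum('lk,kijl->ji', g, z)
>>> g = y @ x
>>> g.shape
(11, 11)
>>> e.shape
(13, 3)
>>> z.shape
(5, 3, 13, 11)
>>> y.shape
(11, 5)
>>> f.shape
(11, 5)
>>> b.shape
(11, 11)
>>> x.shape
(5, 11)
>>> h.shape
(5, 11)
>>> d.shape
(11, 3, 13)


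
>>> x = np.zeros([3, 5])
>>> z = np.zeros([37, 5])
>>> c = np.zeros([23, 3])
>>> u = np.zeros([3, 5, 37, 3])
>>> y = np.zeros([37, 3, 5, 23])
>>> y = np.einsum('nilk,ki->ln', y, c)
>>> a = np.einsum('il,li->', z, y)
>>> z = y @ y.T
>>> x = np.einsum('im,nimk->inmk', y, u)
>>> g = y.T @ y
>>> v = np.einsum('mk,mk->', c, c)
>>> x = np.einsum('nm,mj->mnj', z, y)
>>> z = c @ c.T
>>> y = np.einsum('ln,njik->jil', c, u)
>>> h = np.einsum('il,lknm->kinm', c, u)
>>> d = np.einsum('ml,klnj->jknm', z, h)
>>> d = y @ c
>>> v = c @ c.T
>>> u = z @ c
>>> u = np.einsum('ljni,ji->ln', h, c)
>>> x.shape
(5, 5, 37)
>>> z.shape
(23, 23)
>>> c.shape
(23, 3)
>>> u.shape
(5, 37)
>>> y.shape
(5, 37, 23)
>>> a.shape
()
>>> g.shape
(37, 37)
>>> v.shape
(23, 23)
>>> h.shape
(5, 23, 37, 3)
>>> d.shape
(5, 37, 3)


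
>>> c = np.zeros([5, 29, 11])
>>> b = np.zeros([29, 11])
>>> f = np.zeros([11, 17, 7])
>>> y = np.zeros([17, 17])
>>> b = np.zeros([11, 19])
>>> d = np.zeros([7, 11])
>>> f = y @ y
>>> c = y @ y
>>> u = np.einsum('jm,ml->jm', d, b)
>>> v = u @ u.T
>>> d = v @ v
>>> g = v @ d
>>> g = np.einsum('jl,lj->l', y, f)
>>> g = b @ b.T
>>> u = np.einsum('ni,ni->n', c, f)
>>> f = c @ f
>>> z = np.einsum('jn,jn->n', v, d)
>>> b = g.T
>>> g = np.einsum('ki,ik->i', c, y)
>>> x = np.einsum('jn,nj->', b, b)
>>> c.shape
(17, 17)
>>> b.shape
(11, 11)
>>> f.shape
(17, 17)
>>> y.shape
(17, 17)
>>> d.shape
(7, 7)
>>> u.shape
(17,)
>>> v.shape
(7, 7)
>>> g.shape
(17,)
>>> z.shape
(7,)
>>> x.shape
()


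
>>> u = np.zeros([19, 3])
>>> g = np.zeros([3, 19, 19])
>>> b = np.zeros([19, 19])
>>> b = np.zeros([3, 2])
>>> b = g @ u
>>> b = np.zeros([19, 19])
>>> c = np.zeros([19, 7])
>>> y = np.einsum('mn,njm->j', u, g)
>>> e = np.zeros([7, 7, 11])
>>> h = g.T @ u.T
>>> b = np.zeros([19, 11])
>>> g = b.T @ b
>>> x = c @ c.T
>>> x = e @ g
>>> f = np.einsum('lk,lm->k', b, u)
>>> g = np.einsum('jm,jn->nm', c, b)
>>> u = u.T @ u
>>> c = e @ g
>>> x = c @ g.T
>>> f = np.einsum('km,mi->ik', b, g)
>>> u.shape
(3, 3)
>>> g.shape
(11, 7)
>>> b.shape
(19, 11)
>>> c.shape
(7, 7, 7)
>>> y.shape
(19,)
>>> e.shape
(7, 7, 11)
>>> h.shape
(19, 19, 19)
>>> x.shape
(7, 7, 11)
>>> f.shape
(7, 19)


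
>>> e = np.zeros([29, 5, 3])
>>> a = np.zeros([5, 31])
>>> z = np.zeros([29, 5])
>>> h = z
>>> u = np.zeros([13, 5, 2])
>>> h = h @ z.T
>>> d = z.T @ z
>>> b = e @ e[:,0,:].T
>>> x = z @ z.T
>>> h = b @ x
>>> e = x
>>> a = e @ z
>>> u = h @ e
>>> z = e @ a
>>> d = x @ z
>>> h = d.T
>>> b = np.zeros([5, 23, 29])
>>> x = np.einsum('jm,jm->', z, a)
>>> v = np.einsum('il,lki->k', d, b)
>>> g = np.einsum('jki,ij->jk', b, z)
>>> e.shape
(29, 29)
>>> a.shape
(29, 5)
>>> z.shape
(29, 5)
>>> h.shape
(5, 29)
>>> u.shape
(29, 5, 29)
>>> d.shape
(29, 5)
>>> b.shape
(5, 23, 29)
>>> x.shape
()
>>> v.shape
(23,)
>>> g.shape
(5, 23)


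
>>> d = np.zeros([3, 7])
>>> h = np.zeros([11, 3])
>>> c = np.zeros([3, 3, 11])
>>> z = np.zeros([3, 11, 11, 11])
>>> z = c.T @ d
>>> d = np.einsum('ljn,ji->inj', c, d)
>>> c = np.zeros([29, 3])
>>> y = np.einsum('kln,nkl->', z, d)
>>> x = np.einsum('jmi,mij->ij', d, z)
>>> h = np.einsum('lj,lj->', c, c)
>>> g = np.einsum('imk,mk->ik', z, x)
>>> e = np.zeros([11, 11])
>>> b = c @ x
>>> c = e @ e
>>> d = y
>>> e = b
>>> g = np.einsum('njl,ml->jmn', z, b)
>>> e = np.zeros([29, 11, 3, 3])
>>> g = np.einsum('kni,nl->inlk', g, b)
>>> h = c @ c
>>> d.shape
()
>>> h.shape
(11, 11)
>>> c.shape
(11, 11)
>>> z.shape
(11, 3, 7)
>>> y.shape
()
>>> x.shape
(3, 7)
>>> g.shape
(11, 29, 7, 3)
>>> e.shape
(29, 11, 3, 3)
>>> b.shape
(29, 7)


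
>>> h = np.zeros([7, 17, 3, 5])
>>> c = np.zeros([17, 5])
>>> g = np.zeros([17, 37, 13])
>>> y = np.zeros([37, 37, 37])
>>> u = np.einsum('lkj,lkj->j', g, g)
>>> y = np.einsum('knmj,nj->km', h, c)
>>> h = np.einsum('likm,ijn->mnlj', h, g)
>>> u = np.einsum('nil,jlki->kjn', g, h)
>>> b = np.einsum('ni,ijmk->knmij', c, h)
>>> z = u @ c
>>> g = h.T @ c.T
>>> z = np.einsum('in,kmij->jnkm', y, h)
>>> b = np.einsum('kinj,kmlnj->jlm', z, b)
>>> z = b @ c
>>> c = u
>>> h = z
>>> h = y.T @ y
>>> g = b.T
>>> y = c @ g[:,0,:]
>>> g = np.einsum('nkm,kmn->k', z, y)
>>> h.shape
(3, 3)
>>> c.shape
(7, 5, 17)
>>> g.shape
(7,)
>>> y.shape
(7, 5, 13)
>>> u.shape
(7, 5, 17)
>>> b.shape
(13, 7, 17)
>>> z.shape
(13, 7, 5)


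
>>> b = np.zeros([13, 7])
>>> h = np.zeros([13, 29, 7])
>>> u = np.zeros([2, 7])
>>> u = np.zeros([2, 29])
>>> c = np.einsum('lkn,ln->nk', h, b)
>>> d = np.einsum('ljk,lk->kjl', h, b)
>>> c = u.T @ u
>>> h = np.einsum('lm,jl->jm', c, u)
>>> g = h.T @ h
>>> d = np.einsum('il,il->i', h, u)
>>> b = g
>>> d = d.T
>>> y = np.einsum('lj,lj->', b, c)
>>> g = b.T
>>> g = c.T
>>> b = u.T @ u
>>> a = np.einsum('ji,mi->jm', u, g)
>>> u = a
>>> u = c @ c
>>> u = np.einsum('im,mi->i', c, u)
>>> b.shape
(29, 29)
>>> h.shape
(2, 29)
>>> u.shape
(29,)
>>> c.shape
(29, 29)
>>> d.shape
(2,)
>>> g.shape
(29, 29)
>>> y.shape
()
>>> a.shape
(2, 29)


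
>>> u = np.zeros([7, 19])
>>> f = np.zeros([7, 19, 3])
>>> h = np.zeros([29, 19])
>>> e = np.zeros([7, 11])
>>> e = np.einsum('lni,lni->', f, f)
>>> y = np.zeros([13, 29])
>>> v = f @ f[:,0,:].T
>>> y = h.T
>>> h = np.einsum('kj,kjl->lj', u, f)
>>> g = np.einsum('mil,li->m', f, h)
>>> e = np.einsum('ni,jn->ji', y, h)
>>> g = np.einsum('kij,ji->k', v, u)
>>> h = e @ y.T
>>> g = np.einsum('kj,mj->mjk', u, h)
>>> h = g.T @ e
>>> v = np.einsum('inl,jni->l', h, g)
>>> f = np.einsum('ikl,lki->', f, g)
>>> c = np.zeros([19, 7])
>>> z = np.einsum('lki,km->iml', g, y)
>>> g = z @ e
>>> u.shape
(7, 19)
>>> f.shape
()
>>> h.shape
(7, 19, 29)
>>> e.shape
(3, 29)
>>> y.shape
(19, 29)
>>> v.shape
(29,)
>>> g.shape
(7, 29, 29)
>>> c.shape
(19, 7)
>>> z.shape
(7, 29, 3)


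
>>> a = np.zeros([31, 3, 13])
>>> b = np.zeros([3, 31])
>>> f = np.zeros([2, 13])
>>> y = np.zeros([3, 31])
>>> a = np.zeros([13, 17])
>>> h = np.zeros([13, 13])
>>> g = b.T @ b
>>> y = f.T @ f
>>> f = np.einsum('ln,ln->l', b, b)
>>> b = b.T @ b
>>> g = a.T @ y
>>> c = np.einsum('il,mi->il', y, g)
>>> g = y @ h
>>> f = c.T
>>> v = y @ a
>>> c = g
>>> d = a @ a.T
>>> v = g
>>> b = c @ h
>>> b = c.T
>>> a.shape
(13, 17)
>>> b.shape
(13, 13)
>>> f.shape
(13, 13)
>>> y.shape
(13, 13)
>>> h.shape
(13, 13)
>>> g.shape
(13, 13)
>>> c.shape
(13, 13)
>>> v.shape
(13, 13)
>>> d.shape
(13, 13)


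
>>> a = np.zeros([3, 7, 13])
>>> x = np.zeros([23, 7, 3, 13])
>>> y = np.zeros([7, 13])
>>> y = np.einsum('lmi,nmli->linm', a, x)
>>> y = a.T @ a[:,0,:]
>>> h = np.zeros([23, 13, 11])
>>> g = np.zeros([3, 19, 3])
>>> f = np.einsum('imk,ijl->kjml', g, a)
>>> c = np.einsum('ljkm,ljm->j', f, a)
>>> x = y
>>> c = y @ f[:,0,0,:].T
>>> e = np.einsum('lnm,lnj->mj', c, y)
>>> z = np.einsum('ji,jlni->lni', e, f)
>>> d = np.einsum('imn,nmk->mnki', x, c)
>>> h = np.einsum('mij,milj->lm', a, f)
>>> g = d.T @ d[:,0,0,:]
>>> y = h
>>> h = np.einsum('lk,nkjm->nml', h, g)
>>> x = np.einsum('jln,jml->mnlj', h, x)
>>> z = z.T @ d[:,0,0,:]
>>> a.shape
(3, 7, 13)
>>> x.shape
(7, 19, 13, 13)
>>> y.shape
(19, 3)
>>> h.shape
(13, 13, 19)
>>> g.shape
(13, 3, 13, 13)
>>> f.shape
(3, 7, 19, 13)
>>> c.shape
(13, 7, 3)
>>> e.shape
(3, 13)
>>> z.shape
(13, 19, 13)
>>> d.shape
(7, 13, 3, 13)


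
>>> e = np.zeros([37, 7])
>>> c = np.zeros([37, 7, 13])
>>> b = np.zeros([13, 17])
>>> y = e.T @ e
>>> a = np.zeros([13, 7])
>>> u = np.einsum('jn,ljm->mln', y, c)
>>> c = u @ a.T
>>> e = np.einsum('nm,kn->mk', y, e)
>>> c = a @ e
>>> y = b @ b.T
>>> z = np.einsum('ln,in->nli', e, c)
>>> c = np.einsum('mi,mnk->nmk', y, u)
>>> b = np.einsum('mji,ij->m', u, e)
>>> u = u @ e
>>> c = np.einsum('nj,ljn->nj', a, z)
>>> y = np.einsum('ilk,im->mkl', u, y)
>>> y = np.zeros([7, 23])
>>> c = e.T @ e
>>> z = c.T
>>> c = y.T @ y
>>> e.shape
(7, 37)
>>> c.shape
(23, 23)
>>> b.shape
(13,)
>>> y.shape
(7, 23)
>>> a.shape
(13, 7)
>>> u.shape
(13, 37, 37)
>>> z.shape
(37, 37)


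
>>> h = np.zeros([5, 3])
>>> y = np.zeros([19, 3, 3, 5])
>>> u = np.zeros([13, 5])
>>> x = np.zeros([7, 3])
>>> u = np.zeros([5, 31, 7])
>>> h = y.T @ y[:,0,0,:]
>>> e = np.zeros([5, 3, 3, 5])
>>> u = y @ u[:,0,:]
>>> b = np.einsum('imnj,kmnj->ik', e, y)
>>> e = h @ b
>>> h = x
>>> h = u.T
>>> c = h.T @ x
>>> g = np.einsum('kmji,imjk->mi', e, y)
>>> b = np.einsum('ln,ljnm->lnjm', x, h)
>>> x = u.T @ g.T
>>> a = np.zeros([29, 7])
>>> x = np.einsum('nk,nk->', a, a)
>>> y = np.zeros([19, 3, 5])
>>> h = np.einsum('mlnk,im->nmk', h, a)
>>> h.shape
(3, 7, 19)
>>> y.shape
(19, 3, 5)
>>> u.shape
(19, 3, 3, 7)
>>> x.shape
()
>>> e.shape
(5, 3, 3, 19)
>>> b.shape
(7, 3, 3, 19)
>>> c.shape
(19, 3, 3, 3)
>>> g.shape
(3, 19)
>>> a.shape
(29, 7)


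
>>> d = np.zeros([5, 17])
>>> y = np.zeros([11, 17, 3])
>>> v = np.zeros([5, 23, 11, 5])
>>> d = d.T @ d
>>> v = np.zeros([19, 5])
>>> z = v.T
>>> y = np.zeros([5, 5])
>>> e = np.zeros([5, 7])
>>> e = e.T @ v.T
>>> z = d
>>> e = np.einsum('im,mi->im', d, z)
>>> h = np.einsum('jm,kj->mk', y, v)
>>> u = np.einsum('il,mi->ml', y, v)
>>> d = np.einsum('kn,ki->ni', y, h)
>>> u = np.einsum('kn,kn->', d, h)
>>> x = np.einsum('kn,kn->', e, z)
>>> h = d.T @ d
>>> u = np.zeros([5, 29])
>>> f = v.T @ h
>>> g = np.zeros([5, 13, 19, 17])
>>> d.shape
(5, 19)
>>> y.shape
(5, 5)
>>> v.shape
(19, 5)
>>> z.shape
(17, 17)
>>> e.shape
(17, 17)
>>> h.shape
(19, 19)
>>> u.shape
(5, 29)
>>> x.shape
()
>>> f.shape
(5, 19)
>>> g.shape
(5, 13, 19, 17)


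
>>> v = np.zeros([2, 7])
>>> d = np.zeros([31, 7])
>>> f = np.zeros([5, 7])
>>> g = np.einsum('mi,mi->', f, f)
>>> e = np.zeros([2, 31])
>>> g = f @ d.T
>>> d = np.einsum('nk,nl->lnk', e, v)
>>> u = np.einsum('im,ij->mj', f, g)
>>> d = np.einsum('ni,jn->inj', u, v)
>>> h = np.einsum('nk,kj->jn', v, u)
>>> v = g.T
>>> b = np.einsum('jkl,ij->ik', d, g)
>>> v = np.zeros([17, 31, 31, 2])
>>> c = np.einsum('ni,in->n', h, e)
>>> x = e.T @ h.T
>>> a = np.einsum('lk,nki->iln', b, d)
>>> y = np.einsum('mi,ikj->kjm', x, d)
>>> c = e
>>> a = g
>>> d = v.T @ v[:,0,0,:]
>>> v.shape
(17, 31, 31, 2)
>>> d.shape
(2, 31, 31, 2)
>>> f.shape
(5, 7)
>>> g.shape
(5, 31)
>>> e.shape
(2, 31)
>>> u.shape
(7, 31)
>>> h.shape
(31, 2)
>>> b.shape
(5, 7)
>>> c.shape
(2, 31)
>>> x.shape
(31, 31)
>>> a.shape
(5, 31)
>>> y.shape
(7, 2, 31)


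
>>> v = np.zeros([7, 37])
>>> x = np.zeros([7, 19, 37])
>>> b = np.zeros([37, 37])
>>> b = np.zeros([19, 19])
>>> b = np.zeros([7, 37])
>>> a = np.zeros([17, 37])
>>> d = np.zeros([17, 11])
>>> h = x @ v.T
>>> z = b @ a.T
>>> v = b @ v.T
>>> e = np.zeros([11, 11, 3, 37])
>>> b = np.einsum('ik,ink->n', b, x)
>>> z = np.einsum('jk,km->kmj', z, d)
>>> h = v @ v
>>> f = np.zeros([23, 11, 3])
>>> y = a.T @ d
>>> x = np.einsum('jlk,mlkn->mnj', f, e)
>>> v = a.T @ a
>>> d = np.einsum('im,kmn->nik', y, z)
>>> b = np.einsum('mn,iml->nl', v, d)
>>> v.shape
(37, 37)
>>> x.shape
(11, 37, 23)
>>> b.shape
(37, 17)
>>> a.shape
(17, 37)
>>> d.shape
(7, 37, 17)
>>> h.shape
(7, 7)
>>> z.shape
(17, 11, 7)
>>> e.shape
(11, 11, 3, 37)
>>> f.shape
(23, 11, 3)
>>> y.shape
(37, 11)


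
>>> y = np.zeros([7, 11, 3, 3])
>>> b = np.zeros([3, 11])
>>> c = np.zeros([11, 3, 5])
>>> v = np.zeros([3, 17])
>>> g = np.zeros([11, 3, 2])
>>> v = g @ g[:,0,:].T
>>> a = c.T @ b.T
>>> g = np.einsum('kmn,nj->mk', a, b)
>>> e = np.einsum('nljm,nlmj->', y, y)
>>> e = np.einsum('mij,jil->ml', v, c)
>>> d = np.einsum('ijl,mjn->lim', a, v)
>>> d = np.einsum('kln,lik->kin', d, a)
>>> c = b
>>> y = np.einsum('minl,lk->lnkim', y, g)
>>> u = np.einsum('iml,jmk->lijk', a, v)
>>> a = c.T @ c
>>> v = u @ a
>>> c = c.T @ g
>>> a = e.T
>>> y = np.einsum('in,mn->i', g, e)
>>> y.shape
(3,)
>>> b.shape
(3, 11)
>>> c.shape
(11, 5)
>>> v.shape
(3, 5, 11, 11)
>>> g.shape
(3, 5)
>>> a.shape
(5, 11)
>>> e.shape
(11, 5)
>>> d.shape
(3, 3, 11)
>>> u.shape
(3, 5, 11, 11)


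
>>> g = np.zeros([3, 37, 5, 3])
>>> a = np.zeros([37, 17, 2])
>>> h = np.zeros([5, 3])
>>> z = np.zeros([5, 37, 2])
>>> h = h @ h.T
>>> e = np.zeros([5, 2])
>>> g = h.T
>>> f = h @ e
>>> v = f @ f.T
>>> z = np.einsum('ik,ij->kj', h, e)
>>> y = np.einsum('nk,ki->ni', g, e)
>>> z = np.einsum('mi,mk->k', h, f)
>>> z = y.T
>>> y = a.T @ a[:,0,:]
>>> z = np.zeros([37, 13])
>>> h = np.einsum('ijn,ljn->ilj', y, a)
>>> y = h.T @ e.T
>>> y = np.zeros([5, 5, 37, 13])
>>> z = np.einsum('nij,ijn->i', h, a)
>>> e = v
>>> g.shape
(5, 5)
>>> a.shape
(37, 17, 2)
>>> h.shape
(2, 37, 17)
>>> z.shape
(37,)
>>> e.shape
(5, 5)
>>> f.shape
(5, 2)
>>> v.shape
(5, 5)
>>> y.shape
(5, 5, 37, 13)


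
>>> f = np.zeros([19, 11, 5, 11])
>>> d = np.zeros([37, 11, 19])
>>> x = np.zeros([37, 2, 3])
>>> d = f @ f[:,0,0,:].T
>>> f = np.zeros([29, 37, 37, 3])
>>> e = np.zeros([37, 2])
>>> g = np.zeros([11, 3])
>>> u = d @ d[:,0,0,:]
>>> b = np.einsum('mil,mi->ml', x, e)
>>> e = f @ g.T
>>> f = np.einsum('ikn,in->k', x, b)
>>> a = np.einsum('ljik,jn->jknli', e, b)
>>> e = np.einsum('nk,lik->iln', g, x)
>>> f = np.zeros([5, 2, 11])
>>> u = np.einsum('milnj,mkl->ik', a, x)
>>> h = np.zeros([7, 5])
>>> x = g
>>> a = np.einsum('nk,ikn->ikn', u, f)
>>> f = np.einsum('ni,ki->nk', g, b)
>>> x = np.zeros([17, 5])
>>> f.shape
(11, 37)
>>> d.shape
(19, 11, 5, 19)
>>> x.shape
(17, 5)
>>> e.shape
(2, 37, 11)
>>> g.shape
(11, 3)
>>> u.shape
(11, 2)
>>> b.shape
(37, 3)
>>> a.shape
(5, 2, 11)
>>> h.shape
(7, 5)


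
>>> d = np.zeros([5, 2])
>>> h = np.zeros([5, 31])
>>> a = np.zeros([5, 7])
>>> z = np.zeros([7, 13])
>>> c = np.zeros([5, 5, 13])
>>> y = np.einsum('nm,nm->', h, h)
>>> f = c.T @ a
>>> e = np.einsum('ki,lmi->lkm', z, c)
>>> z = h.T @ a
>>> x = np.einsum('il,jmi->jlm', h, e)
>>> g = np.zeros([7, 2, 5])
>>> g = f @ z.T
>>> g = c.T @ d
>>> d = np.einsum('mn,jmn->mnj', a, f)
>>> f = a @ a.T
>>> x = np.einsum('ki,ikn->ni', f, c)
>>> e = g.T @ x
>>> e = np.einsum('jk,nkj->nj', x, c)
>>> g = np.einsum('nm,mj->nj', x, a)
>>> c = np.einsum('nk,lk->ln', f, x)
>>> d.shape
(5, 7, 13)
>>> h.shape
(5, 31)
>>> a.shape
(5, 7)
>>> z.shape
(31, 7)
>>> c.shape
(13, 5)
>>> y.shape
()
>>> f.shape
(5, 5)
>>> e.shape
(5, 13)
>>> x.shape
(13, 5)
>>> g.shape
(13, 7)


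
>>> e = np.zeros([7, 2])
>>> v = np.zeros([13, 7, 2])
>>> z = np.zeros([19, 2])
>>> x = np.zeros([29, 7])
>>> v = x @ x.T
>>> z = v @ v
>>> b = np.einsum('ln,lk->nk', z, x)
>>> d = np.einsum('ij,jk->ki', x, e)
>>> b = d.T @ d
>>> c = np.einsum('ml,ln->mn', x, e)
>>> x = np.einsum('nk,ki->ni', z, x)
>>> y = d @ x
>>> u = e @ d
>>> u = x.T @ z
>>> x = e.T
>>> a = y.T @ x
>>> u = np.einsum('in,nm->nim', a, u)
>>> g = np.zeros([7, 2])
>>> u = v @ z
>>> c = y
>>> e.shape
(7, 2)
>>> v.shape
(29, 29)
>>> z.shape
(29, 29)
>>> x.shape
(2, 7)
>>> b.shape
(29, 29)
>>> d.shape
(2, 29)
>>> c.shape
(2, 7)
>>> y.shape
(2, 7)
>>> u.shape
(29, 29)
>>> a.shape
(7, 7)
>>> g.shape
(7, 2)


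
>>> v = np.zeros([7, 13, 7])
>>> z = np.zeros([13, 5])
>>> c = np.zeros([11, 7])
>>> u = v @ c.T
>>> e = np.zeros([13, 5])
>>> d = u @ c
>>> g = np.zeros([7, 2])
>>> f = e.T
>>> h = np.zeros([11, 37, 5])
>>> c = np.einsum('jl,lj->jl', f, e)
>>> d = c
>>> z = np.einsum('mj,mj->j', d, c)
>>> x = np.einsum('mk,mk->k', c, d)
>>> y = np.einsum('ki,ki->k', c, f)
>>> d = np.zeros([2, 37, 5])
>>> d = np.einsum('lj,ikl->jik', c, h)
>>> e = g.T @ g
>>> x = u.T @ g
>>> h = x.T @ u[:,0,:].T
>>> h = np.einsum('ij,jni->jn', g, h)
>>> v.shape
(7, 13, 7)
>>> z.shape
(13,)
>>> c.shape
(5, 13)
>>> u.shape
(7, 13, 11)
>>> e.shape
(2, 2)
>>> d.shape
(13, 11, 37)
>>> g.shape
(7, 2)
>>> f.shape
(5, 13)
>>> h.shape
(2, 13)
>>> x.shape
(11, 13, 2)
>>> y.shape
(5,)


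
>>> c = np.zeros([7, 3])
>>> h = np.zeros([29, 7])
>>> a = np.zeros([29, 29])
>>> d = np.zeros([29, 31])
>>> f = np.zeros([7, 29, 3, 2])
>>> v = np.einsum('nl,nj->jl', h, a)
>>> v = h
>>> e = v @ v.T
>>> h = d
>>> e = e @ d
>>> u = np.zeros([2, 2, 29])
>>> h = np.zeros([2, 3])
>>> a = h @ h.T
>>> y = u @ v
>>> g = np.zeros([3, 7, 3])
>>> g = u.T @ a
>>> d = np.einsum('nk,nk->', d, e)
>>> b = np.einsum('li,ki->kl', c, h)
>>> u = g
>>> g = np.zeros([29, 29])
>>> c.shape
(7, 3)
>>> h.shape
(2, 3)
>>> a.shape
(2, 2)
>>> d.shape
()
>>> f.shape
(7, 29, 3, 2)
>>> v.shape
(29, 7)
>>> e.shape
(29, 31)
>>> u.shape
(29, 2, 2)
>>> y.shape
(2, 2, 7)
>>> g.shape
(29, 29)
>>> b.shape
(2, 7)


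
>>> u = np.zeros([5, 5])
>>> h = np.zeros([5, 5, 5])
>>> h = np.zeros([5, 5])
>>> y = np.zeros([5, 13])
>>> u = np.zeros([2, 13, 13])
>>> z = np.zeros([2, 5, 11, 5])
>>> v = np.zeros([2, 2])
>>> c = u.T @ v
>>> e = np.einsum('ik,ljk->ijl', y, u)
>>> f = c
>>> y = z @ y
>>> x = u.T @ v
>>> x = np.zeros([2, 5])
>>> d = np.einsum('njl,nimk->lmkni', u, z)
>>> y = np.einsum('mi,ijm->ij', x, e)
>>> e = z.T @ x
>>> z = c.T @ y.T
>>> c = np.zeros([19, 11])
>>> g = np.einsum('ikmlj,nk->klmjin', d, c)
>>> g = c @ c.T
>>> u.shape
(2, 13, 13)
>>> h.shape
(5, 5)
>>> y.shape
(5, 13)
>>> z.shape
(2, 13, 5)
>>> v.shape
(2, 2)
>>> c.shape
(19, 11)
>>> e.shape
(5, 11, 5, 5)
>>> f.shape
(13, 13, 2)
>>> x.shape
(2, 5)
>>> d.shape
(13, 11, 5, 2, 5)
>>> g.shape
(19, 19)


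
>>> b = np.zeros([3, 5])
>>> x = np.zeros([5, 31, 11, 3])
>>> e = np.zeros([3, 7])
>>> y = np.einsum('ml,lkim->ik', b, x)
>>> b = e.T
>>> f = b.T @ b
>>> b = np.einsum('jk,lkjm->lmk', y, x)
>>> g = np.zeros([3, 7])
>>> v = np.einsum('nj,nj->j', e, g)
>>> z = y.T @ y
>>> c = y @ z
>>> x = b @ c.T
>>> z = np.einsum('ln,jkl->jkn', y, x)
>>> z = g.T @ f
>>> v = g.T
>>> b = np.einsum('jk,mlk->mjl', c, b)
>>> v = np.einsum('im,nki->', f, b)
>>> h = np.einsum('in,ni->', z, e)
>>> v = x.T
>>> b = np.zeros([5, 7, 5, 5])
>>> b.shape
(5, 7, 5, 5)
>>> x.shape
(5, 3, 11)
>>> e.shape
(3, 7)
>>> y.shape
(11, 31)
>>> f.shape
(3, 3)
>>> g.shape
(3, 7)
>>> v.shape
(11, 3, 5)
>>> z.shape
(7, 3)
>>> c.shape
(11, 31)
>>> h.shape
()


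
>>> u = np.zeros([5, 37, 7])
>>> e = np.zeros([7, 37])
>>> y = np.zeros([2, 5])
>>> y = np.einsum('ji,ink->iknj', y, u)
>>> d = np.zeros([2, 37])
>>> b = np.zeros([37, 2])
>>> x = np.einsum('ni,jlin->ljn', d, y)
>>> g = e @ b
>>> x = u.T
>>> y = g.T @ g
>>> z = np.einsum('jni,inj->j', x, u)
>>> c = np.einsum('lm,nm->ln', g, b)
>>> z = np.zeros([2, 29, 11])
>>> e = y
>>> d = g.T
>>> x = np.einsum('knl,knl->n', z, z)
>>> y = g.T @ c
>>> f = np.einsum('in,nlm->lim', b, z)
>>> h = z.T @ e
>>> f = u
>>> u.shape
(5, 37, 7)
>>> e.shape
(2, 2)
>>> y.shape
(2, 37)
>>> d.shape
(2, 7)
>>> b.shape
(37, 2)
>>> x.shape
(29,)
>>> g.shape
(7, 2)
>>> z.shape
(2, 29, 11)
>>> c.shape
(7, 37)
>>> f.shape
(5, 37, 7)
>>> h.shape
(11, 29, 2)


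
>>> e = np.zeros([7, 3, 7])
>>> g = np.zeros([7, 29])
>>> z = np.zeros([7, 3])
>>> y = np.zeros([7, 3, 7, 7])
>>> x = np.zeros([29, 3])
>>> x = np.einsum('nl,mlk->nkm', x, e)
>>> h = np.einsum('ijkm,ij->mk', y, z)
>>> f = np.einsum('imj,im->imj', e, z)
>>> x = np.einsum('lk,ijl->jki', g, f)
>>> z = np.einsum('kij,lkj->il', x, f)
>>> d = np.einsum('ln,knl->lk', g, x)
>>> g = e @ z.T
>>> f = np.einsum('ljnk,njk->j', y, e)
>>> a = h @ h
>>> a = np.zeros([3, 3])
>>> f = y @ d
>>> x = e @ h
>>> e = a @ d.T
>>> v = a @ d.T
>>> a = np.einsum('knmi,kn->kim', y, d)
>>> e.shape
(3, 7)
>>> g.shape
(7, 3, 29)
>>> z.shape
(29, 7)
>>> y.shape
(7, 3, 7, 7)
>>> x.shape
(7, 3, 7)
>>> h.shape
(7, 7)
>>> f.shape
(7, 3, 7, 3)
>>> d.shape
(7, 3)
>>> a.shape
(7, 7, 7)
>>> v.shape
(3, 7)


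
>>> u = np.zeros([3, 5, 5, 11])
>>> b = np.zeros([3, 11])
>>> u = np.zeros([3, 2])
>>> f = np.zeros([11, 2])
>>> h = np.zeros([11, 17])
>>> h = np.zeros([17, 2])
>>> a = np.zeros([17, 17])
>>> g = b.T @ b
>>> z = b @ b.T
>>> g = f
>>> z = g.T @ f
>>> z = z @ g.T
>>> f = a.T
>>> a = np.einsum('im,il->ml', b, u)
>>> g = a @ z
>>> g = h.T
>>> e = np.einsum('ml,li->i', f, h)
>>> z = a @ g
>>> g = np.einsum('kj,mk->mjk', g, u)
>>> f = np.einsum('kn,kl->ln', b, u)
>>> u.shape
(3, 2)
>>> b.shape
(3, 11)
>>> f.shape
(2, 11)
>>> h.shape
(17, 2)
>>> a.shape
(11, 2)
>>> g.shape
(3, 17, 2)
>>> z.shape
(11, 17)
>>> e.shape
(2,)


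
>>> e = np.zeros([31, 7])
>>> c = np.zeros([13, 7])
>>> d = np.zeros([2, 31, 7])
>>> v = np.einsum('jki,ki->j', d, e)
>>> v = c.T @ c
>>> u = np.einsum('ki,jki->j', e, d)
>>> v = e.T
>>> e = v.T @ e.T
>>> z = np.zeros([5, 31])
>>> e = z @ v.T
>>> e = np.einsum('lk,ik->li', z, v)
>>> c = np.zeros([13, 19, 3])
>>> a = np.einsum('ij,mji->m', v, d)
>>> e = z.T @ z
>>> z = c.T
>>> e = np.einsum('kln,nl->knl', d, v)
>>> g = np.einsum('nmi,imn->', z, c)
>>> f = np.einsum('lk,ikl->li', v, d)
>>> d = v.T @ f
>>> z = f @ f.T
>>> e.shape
(2, 7, 31)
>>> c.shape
(13, 19, 3)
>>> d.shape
(31, 2)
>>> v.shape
(7, 31)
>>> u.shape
(2,)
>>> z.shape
(7, 7)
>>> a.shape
(2,)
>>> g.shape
()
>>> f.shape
(7, 2)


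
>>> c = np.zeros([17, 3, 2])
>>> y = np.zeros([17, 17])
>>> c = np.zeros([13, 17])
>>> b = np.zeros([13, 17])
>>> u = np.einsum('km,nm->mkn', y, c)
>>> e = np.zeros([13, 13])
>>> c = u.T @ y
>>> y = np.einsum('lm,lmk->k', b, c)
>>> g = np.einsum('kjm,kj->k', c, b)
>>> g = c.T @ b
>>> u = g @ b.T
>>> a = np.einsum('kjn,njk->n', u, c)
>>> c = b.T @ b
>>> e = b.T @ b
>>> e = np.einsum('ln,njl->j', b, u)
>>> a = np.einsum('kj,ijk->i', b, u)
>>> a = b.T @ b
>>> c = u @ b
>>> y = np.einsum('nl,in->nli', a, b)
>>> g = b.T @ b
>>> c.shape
(17, 17, 17)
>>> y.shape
(17, 17, 13)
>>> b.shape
(13, 17)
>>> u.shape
(17, 17, 13)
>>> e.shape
(17,)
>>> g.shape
(17, 17)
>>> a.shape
(17, 17)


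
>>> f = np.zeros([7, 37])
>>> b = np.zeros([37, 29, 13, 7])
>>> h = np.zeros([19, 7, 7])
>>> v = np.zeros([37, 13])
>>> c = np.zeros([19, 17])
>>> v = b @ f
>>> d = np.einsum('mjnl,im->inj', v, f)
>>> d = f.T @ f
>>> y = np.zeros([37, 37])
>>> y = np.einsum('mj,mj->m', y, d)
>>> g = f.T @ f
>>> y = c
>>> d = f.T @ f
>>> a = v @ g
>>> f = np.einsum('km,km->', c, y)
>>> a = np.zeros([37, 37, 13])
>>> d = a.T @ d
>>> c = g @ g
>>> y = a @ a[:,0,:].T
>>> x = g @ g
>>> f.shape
()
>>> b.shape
(37, 29, 13, 7)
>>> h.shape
(19, 7, 7)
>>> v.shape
(37, 29, 13, 37)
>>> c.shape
(37, 37)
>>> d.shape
(13, 37, 37)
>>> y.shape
(37, 37, 37)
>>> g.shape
(37, 37)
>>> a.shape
(37, 37, 13)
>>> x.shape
(37, 37)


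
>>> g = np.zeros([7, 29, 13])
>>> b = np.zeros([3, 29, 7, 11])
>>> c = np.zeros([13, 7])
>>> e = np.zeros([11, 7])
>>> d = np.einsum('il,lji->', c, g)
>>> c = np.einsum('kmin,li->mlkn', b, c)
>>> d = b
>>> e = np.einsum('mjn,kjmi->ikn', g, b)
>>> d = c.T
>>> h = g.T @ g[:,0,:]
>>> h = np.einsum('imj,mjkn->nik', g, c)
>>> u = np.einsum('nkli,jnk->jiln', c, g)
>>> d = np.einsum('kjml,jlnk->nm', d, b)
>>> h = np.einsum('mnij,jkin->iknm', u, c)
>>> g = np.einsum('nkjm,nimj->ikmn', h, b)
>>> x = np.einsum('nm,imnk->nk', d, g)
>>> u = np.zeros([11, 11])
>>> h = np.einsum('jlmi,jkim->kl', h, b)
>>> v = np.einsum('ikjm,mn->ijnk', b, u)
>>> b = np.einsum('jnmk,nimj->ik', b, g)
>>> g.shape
(29, 13, 7, 3)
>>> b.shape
(13, 11)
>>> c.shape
(29, 13, 3, 11)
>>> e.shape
(11, 3, 13)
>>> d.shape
(7, 13)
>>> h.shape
(29, 13)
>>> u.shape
(11, 11)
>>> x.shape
(7, 3)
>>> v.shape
(3, 7, 11, 29)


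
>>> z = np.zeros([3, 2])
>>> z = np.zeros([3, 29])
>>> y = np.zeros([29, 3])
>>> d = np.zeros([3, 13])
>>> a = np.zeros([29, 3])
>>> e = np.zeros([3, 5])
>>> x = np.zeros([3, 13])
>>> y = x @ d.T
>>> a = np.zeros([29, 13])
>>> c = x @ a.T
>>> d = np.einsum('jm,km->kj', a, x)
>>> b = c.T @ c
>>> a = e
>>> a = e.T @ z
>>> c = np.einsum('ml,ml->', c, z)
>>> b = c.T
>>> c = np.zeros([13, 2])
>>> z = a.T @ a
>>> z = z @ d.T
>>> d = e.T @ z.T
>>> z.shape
(29, 3)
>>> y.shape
(3, 3)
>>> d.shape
(5, 29)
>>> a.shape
(5, 29)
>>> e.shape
(3, 5)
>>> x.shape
(3, 13)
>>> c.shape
(13, 2)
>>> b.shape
()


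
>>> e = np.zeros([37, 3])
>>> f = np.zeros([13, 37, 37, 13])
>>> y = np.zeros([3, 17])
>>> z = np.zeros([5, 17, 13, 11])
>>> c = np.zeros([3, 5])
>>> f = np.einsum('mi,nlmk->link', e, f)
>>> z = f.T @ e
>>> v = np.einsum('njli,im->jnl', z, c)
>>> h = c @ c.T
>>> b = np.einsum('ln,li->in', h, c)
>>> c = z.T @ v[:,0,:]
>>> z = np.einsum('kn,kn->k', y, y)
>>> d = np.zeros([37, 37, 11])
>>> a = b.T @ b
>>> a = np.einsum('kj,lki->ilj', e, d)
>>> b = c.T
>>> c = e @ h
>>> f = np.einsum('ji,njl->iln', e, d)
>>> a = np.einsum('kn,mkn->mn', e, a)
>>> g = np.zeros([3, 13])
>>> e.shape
(37, 3)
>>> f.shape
(3, 11, 37)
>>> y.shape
(3, 17)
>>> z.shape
(3,)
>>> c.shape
(37, 3)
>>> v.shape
(13, 13, 3)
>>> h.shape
(3, 3)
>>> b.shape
(3, 13, 3, 3)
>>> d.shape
(37, 37, 11)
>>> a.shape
(11, 3)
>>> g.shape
(3, 13)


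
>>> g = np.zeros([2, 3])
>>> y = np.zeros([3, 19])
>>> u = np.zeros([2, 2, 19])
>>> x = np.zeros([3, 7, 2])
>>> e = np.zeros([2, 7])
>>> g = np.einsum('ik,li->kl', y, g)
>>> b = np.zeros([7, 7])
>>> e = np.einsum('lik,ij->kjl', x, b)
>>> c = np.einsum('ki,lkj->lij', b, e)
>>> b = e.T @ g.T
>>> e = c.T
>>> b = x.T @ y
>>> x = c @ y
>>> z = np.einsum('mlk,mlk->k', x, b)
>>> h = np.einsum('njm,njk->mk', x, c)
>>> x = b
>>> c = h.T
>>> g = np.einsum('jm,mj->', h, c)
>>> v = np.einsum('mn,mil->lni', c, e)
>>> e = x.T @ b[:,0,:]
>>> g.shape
()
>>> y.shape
(3, 19)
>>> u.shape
(2, 2, 19)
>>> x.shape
(2, 7, 19)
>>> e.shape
(19, 7, 19)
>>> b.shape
(2, 7, 19)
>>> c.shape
(3, 19)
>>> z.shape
(19,)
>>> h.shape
(19, 3)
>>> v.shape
(2, 19, 7)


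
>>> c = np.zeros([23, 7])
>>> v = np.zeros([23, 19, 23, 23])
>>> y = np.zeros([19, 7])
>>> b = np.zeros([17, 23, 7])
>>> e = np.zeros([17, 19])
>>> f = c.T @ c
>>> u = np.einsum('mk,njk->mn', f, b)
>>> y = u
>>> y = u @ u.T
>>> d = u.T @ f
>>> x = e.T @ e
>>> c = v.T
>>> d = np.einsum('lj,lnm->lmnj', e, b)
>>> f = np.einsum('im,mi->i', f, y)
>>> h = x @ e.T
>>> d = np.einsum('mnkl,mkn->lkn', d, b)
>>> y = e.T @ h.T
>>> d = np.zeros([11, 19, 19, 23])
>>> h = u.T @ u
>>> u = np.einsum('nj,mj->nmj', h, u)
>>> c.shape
(23, 23, 19, 23)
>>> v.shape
(23, 19, 23, 23)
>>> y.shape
(19, 19)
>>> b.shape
(17, 23, 7)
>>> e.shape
(17, 19)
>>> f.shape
(7,)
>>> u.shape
(17, 7, 17)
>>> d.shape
(11, 19, 19, 23)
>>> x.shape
(19, 19)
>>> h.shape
(17, 17)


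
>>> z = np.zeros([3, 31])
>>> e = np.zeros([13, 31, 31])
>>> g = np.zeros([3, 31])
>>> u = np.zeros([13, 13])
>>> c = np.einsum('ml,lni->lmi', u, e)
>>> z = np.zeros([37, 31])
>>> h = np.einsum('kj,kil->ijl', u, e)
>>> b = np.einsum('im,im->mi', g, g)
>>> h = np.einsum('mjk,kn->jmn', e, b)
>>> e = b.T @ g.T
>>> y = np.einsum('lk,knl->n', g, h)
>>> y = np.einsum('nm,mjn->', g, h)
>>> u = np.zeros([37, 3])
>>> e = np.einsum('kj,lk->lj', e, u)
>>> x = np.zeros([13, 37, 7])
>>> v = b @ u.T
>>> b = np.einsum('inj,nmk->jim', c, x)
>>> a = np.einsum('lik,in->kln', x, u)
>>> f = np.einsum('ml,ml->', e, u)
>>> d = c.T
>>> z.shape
(37, 31)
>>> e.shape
(37, 3)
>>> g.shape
(3, 31)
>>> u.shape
(37, 3)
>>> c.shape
(13, 13, 31)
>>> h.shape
(31, 13, 3)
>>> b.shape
(31, 13, 37)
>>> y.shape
()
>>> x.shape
(13, 37, 7)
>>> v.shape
(31, 37)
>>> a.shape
(7, 13, 3)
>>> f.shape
()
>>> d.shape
(31, 13, 13)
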